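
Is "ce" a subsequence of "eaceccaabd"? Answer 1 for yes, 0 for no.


Check if "ce" is a subsequence of "eaceccaabd"
Greedy scan:
  Position 0 ('e'): no match needed
  Position 1 ('a'): no match needed
  Position 2 ('c'): matches sub[0] = 'c'
  Position 3 ('e'): matches sub[1] = 'e'
  Position 4 ('c'): no match needed
  Position 5 ('c'): no match needed
  Position 6 ('a'): no match needed
  Position 7 ('a'): no match needed
  Position 8 ('b'): no match needed
  Position 9 ('d'): no match needed
All 2 characters matched => is a subsequence

1


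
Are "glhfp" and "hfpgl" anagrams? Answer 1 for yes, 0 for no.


Strings: "glhfp", "hfpgl"
Sorted first:  fghlp
Sorted second: fghlp
Sorted forms match => anagrams

1


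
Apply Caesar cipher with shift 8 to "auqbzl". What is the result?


Caesar cipher: shift "auqbzl" by 8
  'a' (pos 0) + 8 = pos 8 = 'i'
  'u' (pos 20) + 8 = pos 2 = 'c'
  'q' (pos 16) + 8 = pos 24 = 'y'
  'b' (pos 1) + 8 = pos 9 = 'j'
  'z' (pos 25) + 8 = pos 7 = 'h'
  'l' (pos 11) + 8 = pos 19 = 't'
Result: icyjht

icyjht


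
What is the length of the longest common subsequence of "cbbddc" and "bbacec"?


LCS of "cbbddc" and "bbacec"
DP table:
           b    b    a    c    e    c
      0    0    0    0    0    0    0
  c   0    0    0    0    1    1    1
  b   0    1    1    1    1    1    1
  b   0    1    2    2    2    2    2
  d   0    1    2    2    2    2    2
  d   0    1    2    2    2    2    2
  c   0    1    2    2    3    3    3
LCS length = dp[6][6] = 3

3


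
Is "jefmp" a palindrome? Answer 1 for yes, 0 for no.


Input: jefmp
Reversed: pmfej
  Compare pos 0 ('j') with pos 4 ('p'): MISMATCH
  Compare pos 1 ('e') with pos 3 ('m'): MISMATCH
Result: not a palindrome

0


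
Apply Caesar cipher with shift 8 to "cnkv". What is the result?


Caesar cipher: shift "cnkv" by 8
  'c' (pos 2) + 8 = pos 10 = 'k'
  'n' (pos 13) + 8 = pos 21 = 'v'
  'k' (pos 10) + 8 = pos 18 = 's'
  'v' (pos 21) + 8 = pos 3 = 'd'
Result: kvsd

kvsd


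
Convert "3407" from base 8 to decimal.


Input: "3407" in base 8
Positional expansion:
  Digit '3' (value 3) x 8^3 = 1536
  Digit '4' (value 4) x 8^2 = 256
  Digit '0' (value 0) x 8^1 = 0
  Digit '7' (value 7) x 8^0 = 7
Sum = 1799

1799


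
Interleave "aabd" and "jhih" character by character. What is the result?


Interleaving "aabd" and "jhih":
  Position 0: 'a' from first, 'j' from second => "aj"
  Position 1: 'a' from first, 'h' from second => "ah"
  Position 2: 'b' from first, 'i' from second => "bi"
  Position 3: 'd' from first, 'h' from second => "dh"
Result: ajahbidh

ajahbidh


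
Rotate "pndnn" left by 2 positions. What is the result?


Input: "pndnn", rotate left by 2
First 2 characters: "pn"
Remaining characters: "dnn"
Concatenate remaining + first: "dnn" + "pn" = "dnnpn"

dnnpn


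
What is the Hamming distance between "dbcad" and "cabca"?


Comparing "dbcad" and "cabca" position by position:
  Position 0: 'd' vs 'c' => differ
  Position 1: 'b' vs 'a' => differ
  Position 2: 'c' vs 'b' => differ
  Position 3: 'a' vs 'c' => differ
  Position 4: 'd' vs 'a' => differ
Total differences (Hamming distance): 5

5


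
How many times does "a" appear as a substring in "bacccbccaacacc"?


Searching for "a" in "bacccbccaacacc"
Scanning each position:
  Position 0: "b" => no
  Position 1: "a" => MATCH
  Position 2: "c" => no
  Position 3: "c" => no
  Position 4: "c" => no
  Position 5: "b" => no
  Position 6: "c" => no
  Position 7: "c" => no
  Position 8: "a" => MATCH
  Position 9: "a" => MATCH
  Position 10: "c" => no
  Position 11: "a" => MATCH
  Position 12: "c" => no
  Position 13: "c" => no
Total occurrences: 4

4


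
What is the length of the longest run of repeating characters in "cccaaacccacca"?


Input: "cccaaacccacca"
Scanning for longest run:
  Position 1 ('c'): continues run of 'c', length=2
  Position 2 ('c'): continues run of 'c', length=3
  Position 3 ('a'): new char, reset run to 1
  Position 4 ('a'): continues run of 'a', length=2
  Position 5 ('a'): continues run of 'a', length=3
  Position 6 ('c'): new char, reset run to 1
  Position 7 ('c'): continues run of 'c', length=2
  Position 8 ('c'): continues run of 'c', length=3
  Position 9 ('a'): new char, reset run to 1
  Position 10 ('c'): new char, reset run to 1
  Position 11 ('c'): continues run of 'c', length=2
  Position 12 ('a'): new char, reset run to 1
Longest run: 'c' with length 3

3


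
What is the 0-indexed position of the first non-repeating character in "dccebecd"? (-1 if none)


Input: dccebecd
Character frequencies:
  'b': 1
  'c': 3
  'd': 2
  'e': 2
Scanning left to right for freq == 1:
  Position 0 ('d'): freq=2, skip
  Position 1 ('c'): freq=3, skip
  Position 2 ('c'): freq=3, skip
  Position 3 ('e'): freq=2, skip
  Position 4 ('b'): unique! => answer = 4

4


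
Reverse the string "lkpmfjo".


Input: lkpmfjo
Reading characters right to left:
  Position 6: 'o'
  Position 5: 'j'
  Position 4: 'f'
  Position 3: 'm'
  Position 2: 'p'
  Position 1: 'k'
  Position 0: 'l'
Reversed: ojfmpkl

ojfmpkl


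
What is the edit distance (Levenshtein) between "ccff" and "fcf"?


Computing edit distance: "ccff" -> "fcf"
DP table:
           f    c    f
      0    1    2    3
  c   1    1    1    2
  c   2    2    1    2
  f   3    2    2    1
  f   4    3    3    2
Edit distance = dp[4][3] = 2

2


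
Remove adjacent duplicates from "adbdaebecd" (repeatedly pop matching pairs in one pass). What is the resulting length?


Input: adbdaebecd
Stack-based adjacent duplicate removal:
  Read 'a': push. Stack: a
  Read 'd': push. Stack: ad
  Read 'b': push. Stack: adb
  Read 'd': push. Stack: adbd
  Read 'a': push. Stack: adbda
  Read 'e': push. Stack: adbdae
  Read 'b': push. Stack: adbdaeb
  Read 'e': push. Stack: adbdaebe
  Read 'c': push. Stack: adbdaebec
  Read 'd': push. Stack: adbdaebecd
Final stack: "adbdaebecd" (length 10)

10


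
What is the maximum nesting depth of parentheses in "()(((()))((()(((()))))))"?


Input: "()(((()))((()(((()))))))"
Tracking depth:
  Position 0 '(': depth becomes 1
  Position 1 ')': depth becomes 0
  Position 2 '(': depth becomes 1
  Position 3 '(': depth becomes 2
  Position 4 '(': depth becomes 3
  Position 5 '(': depth becomes 4
  Position 6 ')': depth becomes 3
  Position 7 ')': depth becomes 2
  Position 8 ')': depth becomes 1
  Position 9 '(': depth becomes 2
  Position 10 '(': depth becomes 3
  Position 11 '(': depth becomes 4
  Position 12 ')': depth becomes 3
  Position 13 '(': depth becomes 4
  Position 14 '(': depth becomes 5
  Position 15 '(': depth becomes 6
  Position 16 '(': depth becomes 7
  Position 17 ')': depth becomes 6
  Position 18 ')': depth becomes 5
  Position 19 ')': depth becomes 4
  Position 20 ')': depth becomes 3
  Position 21 ')': depth becomes 2
  Position 22 ')': depth becomes 1
  Position 23 ')': depth becomes 0
Maximum depth reached: 7

7


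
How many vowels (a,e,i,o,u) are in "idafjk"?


Input: idafjk
Checking each character:
  'i' at position 0: vowel (running total: 1)
  'd' at position 1: consonant
  'a' at position 2: vowel (running total: 2)
  'f' at position 3: consonant
  'j' at position 4: consonant
  'k' at position 5: consonant
Total vowels: 2

2


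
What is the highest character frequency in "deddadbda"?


Input: deddadbda
Character counts:
  'a': 2
  'b': 1
  'd': 5
  'e': 1
Maximum frequency: 5

5


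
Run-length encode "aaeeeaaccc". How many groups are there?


Input: aaeeeaaccc
Scanning for consecutive runs:
  Group 1: 'a' x 2 (positions 0-1)
  Group 2: 'e' x 3 (positions 2-4)
  Group 3: 'a' x 2 (positions 5-6)
  Group 4: 'c' x 3 (positions 7-9)
Total groups: 4

4


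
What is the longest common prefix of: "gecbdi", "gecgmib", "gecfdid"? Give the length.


Words: gecbdi, gecgmib, gecfdid
  Position 0: all 'g' => match
  Position 1: all 'e' => match
  Position 2: all 'c' => match
  Position 3: ('b', 'g', 'f') => mismatch, stop
LCP = "gec" (length 3)

3


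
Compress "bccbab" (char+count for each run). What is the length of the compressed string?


Input: bccbab
Runs:
  'b' x 1 => "b1"
  'c' x 2 => "c2"
  'b' x 1 => "b1"
  'a' x 1 => "a1"
  'b' x 1 => "b1"
Compressed: "b1c2b1a1b1"
Compressed length: 10

10


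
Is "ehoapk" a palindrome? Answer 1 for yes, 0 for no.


Input: ehoapk
Reversed: kpaohe
  Compare pos 0 ('e') with pos 5 ('k'): MISMATCH
  Compare pos 1 ('h') with pos 4 ('p'): MISMATCH
  Compare pos 2 ('o') with pos 3 ('a'): MISMATCH
Result: not a palindrome

0


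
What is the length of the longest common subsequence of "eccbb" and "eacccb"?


LCS of "eccbb" and "eacccb"
DP table:
           e    a    c    c    c    b
      0    0    0    0    0    0    0
  e   0    1    1    1    1    1    1
  c   0    1    1    2    2    2    2
  c   0    1    1    2    3    3    3
  b   0    1    1    2    3    3    4
  b   0    1    1    2    3    3    4
LCS length = dp[5][6] = 4

4


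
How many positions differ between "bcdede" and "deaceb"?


Comparing "bcdede" and "deaceb" position by position:
  Position 0: 'b' vs 'd' => DIFFER
  Position 1: 'c' vs 'e' => DIFFER
  Position 2: 'd' vs 'a' => DIFFER
  Position 3: 'e' vs 'c' => DIFFER
  Position 4: 'd' vs 'e' => DIFFER
  Position 5: 'e' vs 'b' => DIFFER
Positions that differ: 6

6


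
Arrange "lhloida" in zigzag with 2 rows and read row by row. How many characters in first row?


Zigzag "lhloida" into 2 rows:
Placing characters:
  'l' => row 0
  'h' => row 1
  'l' => row 0
  'o' => row 1
  'i' => row 0
  'd' => row 1
  'a' => row 0
Rows:
  Row 0: "llia"
  Row 1: "hod"
First row length: 4

4


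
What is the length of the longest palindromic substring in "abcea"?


Input: "abcea"
Checking substrings for palindromes:
  No multi-char palindromic substrings found
Longest palindromic substring: "a" with length 1

1


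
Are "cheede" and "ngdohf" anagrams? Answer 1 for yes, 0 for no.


Strings: "cheede", "ngdohf"
Sorted first:  cdeeeh
Sorted second: dfghno
Differ at position 0: 'c' vs 'd' => not anagrams

0


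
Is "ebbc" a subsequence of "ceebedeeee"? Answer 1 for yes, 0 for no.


Check if "ebbc" is a subsequence of "ceebedeeee"
Greedy scan:
  Position 0 ('c'): no match needed
  Position 1 ('e'): matches sub[0] = 'e'
  Position 2 ('e'): no match needed
  Position 3 ('b'): matches sub[1] = 'b'
  Position 4 ('e'): no match needed
  Position 5 ('d'): no match needed
  Position 6 ('e'): no match needed
  Position 7 ('e'): no match needed
  Position 8 ('e'): no match needed
  Position 9 ('e'): no match needed
Only matched 2/4 characters => not a subsequence

0


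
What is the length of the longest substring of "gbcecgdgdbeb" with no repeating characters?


Input: "gbcecgdgdbeb"
Sliding window (track last position of each char):
  Position 0 ('g'): window [0,0] length 1 -- new best
  Position 1 ('b'): window [0,1] length 2 -- new best
  Position 2 ('c'): window [0,2] length 3 -- new best
  Position 3 ('e'): window [0,3] length 4 -- new best
  Position 4 ('c'): repeat (last at 2), move window start to 3
  Position 4 ('c'): window [3,4] length 2
  Position 5 ('g'): window [3,5] length 3
  Position 6 ('d'): window [3,6] length 4
  Position 7 ('g'): repeat (last at 5), move window start to 6
  Position 7 ('g'): window [6,7] length 2
  Position 8 ('d'): repeat (last at 6), move window start to 7
  Position 8 ('d'): window [7,8] length 2
  Position 9 ('b'): window [7,9] length 3
  Position 10 ('e'): window [7,10] length 4
  Position 11 ('b'): repeat (last at 9), move window start to 10
  Position 11 ('b'): window [10,11] length 2
Longest substring with no repeats: "gbce" with length 4

4


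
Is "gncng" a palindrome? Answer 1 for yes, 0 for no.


Input: gncng
Reversed: gncng
  Compare pos 0 ('g') with pos 4 ('g'): match
  Compare pos 1 ('n') with pos 3 ('n'): match
Result: palindrome

1


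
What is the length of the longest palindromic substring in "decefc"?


Input: "decefc"
Checking substrings for palindromes:
  [1:4] "ece" (len 3) => palindrome
Longest palindromic substring: "ece" with length 3

3


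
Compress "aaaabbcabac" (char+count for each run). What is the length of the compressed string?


Input: aaaabbcabac
Runs:
  'a' x 4 => "a4"
  'b' x 2 => "b2"
  'c' x 1 => "c1"
  'a' x 1 => "a1"
  'b' x 1 => "b1"
  'a' x 1 => "a1"
  'c' x 1 => "c1"
Compressed: "a4b2c1a1b1a1c1"
Compressed length: 14

14


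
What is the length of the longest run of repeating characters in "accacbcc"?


Input: "accacbcc"
Scanning for longest run:
  Position 1 ('c'): new char, reset run to 1
  Position 2 ('c'): continues run of 'c', length=2
  Position 3 ('a'): new char, reset run to 1
  Position 4 ('c'): new char, reset run to 1
  Position 5 ('b'): new char, reset run to 1
  Position 6 ('c'): new char, reset run to 1
  Position 7 ('c'): continues run of 'c', length=2
Longest run: 'c' with length 2

2


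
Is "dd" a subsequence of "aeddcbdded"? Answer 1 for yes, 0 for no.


Check if "dd" is a subsequence of "aeddcbdded"
Greedy scan:
  Position 0 ('a'): no match needed
  Position 1 ('e'): no match needed
  Position 2 ('d'): matches sub[0] = 'd'
  Position 3 ('d'): matches sub[1] = 'd'
  Position 4 ('c'): no match needed
  Position 5 ('b'): no match needed
  Position 6 ('d'): no match needed
  Position 7 ('d'): no match needed
  Position 8 ('e'): no match needed
  Position 9 ('d'): no match needed
All 2 characters matched => is a subsequence

1


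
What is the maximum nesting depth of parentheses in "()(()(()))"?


Input: "()(()(()))"
Tracking depth:
  Position 0 '(': depth becomes 1
  Position 1 ')': depth becomes 0
  Position 2 '(': depth becomes 1
  Position 3 '(': depth becomes 2
  Position 4 ')': depth becomes 1
  Position 5 '(': depth becomes 2
  Position 6 '(': depth becomes 3
  Position 7 ')': depth becomes 2
  Position 8 ')': depth becomes 1
  Position 9 ')': depth becomes 0
Maximum depth reached: 3

3


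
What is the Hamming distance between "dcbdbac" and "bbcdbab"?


Comparing "dcbdbac" and "bbcdbab" position by position:
  Position 0: 'd' vs 'b' => differ
  Position 1: 'c' vs 'b' => differ
  Position 2: 'b' vs 'c' => differ
  Position 3: 'd' vs 'd' => same
  Position 4: 'b' vs 'b' => same
  Position 5: 'a' vs 'a' => same
  Position 6: 'c' vs 'b' => differ
Total differences (Hamming distance): 4

4


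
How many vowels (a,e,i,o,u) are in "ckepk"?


Input: ckepk
Checking each character:
  'c' at position 0: consonant
  'k' at position 1: consonant
  'e' at position 2: vowel (running total: 1)
  'p' at position 3: consonant
  'k' at position 4: consonant
Total vowels: 1

1


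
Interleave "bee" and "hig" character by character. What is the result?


Interleaving "bee" and "hig":
  Position 0: 'b' from first, 'h' from second => "bh"
  Position 1: 'e' from first, 'i' from second => "ei"
  Position 2: 'e' from first, 'g' from second => "eg"
Result: bheieg

bheieg


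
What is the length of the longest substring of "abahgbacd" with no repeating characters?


Input: "abahgbacd"
Sliding window (track last position of each char):
  Position 0 ('a'): window [0,0] length 1 -- new best
  Position 1 ('b'): window [0,1] length 2 -- new best
  Position 2 ('a'): repeat (last at 0), move window start to 1
  Position 2 ('a'): window [1,2] length 2
  Position 3 ('h'): window [1,3] length 3 -- new best
  Position 4 ('g'): window [1,4] length 4 -- new best
  Position 5 ('b'): repeat (last at 1), move window start to 2
  Position 5 ('b'): window [2,5] length 4
  Position 6 ('a'): repeat (last at 2), move window start to 3
  Position 6 ('a'): window [3,6] length 4
  Position 7 ('c'): window [3,7] length 5 -- new best
  Position 8 ('d'): window [3,8] length 6 -- new best
Longest substring with no repeats: "hgbacd" with length 6

6


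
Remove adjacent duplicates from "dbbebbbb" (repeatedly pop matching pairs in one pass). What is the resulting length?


Input: dbbebbbb
Stack-based adjacent duplicate removal:
  Read 'd': push. Stack: d
  Read 'b': push. Stack: db
  Read 'b': matches stack top 'b' => pop. Stack: d
  Read 'e': push. Stack: de
  Read 'b': push. Stack: deb
  Read 'b': matches stack top 'b' => pop. Stack: de
  Read 'b': push. Stack: deb
  Read 'b': matches stack top 'b' => pop. Stack: de
Final stack: "de" (length 2)

2


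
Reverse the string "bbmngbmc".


Input: bbmngbmc
Reading characters right to left:
  Position 7: 'c'
  Position 6: 'm'
  Position 5: 'b'
  Position 4: 'g'
  Position 3: 'n'
  Position 2: 'm'
  Position 1: 'b'
  Position 0: 'b'
Reversed: cmbgnmbb

cmbgnmbb


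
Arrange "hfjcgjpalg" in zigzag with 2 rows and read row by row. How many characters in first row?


Zigzag "hfjcgjpalg" into 2 rows:
Placing characters:
  'h' => row 0
  'f' => row 1
  'j' => row 0
  'c' => row 1
  'g' => row 0
  'j' => row 1
  'p' => row 0
  'a' => row 1
  'l' => row 0
  'g' => row 1
Rows:
  Row 0: "hjgpl"
  Row 1: "fcjag"
First row length: 5

5


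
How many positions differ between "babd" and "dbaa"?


Comparing "babd" and "dbaa" position by position:
  Position 0: 'b' vs 'd' => DIFFER
  Position 1: 'a' vs 'b' => DIFFER
  Position 2: 'b' vs 'a' => DIFFER
  Position 3: 'd' vs 'a' => DIFFER
Positions that differ: 4

4


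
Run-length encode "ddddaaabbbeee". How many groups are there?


Input: ddddaaabbbeee
Scanning for consecutive runs:
  Group 1: 'd' x 4 (positions 0-3)
  Group 2: 'a' x 3 (positions 4-6)
  Group 3: 'b' x 3 (positions 7-9)
  Group 4: 'e' x 3 (positions 10-12)
Total groups: 4

4


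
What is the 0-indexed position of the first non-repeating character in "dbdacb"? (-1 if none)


Input: dbdacb
Character frequencies:
  'a': 1
  'b': 2
  'c': 1
  'd': 2
Scanning left to right for freq == 1:
  Position 0 ('d'): freq=2, skip
  Position 1 ('b'): freq=2, skip
  Position 2 ('d'): freq=2, skip
  Position 3 ('a'): unique! => answer = 3

3


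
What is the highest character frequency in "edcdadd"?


Input: edcdadd
Character counts:
  'a': 1
  'c': 1
  'd': 4
  'e': 1
Maximum frequency: 4

4


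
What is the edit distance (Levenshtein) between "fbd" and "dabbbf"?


Computing edit distance: "fbd" -> "dabbbf"
DP table:
           d    a    b    b    b    f
      0    1    2    3    4    5    6
  f   1    1    2    3    4    5    5
  b   2    2    2    2    3    4    5
  d   3    2    3    3    3    4    5
Edit distance = dp[3][6] = 5

5


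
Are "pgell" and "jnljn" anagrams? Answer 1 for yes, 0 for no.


Strings: "pgell", "jnljn"
Sorted first:  egllp
Sorted second: jjlnn
Differ at position 0: 'e' vs 'j' => not anagrams

0


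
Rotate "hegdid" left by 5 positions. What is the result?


Input: "hegdid", rotate left by 5
First 5 characters: "hegdi"
Remaining characters: "d"
Concatenate remaining + first: "d" + "hegdi" = "dhegdi"

dhegdi


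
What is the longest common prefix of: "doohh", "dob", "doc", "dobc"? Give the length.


Words: doohh, dob, doc, dobc
  Position 0: all 'd' => match
  Position 1: all 'o' => match
  Position 2: ('o', 'b', 'c', 'b') => mismatch, stop
LCP = "do" (length 2)

2


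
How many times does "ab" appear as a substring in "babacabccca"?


Searching for "ab" in "babacabccca"
Scanning each position:
  Position 0: "ba" => no
  Position 1: "ab" => MATCH
  Position 2: "ba" => no
  Position 3: "ac" => no
  Position 4: "ca" => no
  Position 5: "ab" => MATCH
  Position 6: "bc" => no
  Position 7: "cc" => no
  Position 8: "cc" => no
  Position 9: "ca" => no
Total occurrences: 2

2


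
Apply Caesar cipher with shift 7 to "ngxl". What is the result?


Caesar cipher: shift "ngxl" by 7
  'n' (pos 13) + 7 = pos 20 = 'u'
  'g' (pos 6) + 7 = pos 13 = 'n'
  'x' (pos 23) + 7 = pos 4 = 'e'
  'l' (pos 11) + 7 = pos 18 = 's'
Result: unes

unes


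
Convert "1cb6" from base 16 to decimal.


Input: "1cb6" in base 16
Positional expansion:
  Digit '1' (value 1) x 16^3 = 4096
  Digit 'c' (value 12) x 16^2 = 3072
  Digit 'b' (value 11) x 16^1 = 176
  Digit '6' (value 6) x 16^0 = 6
Sum = 7350

7350


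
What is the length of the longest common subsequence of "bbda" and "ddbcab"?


LCS of "bbda" and "ddbcab"
DP table:
           d    d    b    c    a    b
      0    0    0    0    0    0    0
  b   0    0    0    1    1    1    1
  b   0    0    0    1    1    1    2
  d   0    1    1    1    1    1    2
  a   0    1    1    1    1    2    2
LCS length = dp[4][6] = 2

2


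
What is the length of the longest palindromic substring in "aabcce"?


Input: "aabcce"
Checking substrings for palindromes:
  [0:2] "aa" (len 2) => palindrome
  [3:5] "cc" (len 2) => palindrome
Longest palindromic substring: "aa" with length 2

2


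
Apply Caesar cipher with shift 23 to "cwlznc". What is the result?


Caesar cipher: shift "cwlznc" by 23
  'c' (pos 2) + 23 = pos 25 = 'z'
  'w' (pos 22) + 23 = pos 19 = 't'
  'l' (pos 11) + 23 = pos 8 = 'i'
  'z' (pos 25) + 23 = pos 22 = 'w'
  'n' (pos 13) + 23 = pos 10 = 'k'
  'c' (pos 2) + 23 = pos 25 = 'z'
Result: ztiwkz

ztiwkz


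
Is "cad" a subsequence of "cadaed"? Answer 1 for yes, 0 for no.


Check if "cad" is a subsequence of "cadaed"
Greedy scan:
  Position 0 ('c'): matches sub[0] = 'c'
  Position 1 ('a'): matches sub[1] = 'a'
  Position 2 ('d'): matches sub[2] = 'd'
  Position 3 ('a'): no match needed
  Position 4 ('e'): no match needed
  Position 5 ('d'): no match needed
All 3 characters matched => is a subsequence

1


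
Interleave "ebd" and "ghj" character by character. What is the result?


Interleaving "ebd" and "ghj":
  Position 0: 'e' from first, 'g' from second => "eg"
  Position 1: 'b' from first, 'h' from second => "bh"
  Position 2: 'd' from first, 'j' from second => "dj"
Result: egbhdj

egbhdj


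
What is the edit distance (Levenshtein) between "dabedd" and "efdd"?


Computing edit distance: "dabedd" -> "efdd"
DP table:
           e    f    d    d
      0    1    2    3    4
  d   1    1    2    2    3
  a   2    2    2    3    3
  b   3    3    3    3    4
  e   4    3    4    4    4
  d   5    4    4    4    4
  d   6    5    5    4    4
Edit distance = dp[6][4] = 4

4


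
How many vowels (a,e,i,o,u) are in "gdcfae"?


Input: gdcfae
Checking each character:
  'g' at position 0: consonant
  'd' at position 1: consonant
  'c' at position 2: consonant
  'f' at position 3: consonant
  'a' at position 4: vowel (running total: 1)
  'e' at position 5: vowel (running total: 2)
Total vowels: 2

2


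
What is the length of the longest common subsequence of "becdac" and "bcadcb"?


LCS of "becdac" and "bcadcb"
DP table:
           b    c    a    d    c    b
      0    0    0    0    0    0    0
  b   0    1    1    1    1    1    1
  e   0    1    1    1    1    1    1
  c   0    1    2    2    2    2    2
  d   0    1    2    2    3    3    3
  a   0    1    2    3    3    3    3
  c   0    1    2    3    3    4    4
LCS length = dp[6][6] = 4

4


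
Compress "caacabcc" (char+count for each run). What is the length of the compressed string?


Input: caacabcc
Runs:
  'c' x 1 => "c1"
  'a' x 2 => "a2"
  'c' x 1 => "c1"
  'a' x 1 => "a1"
  'b' x 1 => "b1"
  'c' x 2 => "c2"
Compressed: "c1a2c1a1b1c2"
Compressed length: 12

12


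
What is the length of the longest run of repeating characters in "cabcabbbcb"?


Input: "cabcabbbcb"
Scanning for longest run:
  Position 1 ('a'): new char, reset run to 1
  Position 2 ('b'): new char, reset run to 1
  Position 3 ('c'): new char, reset run to 1
  Position 4 ('a'): new char, reset run to 1
  Position 5 ('b'): new char, reset run to 1
  Position 6 ('b'): continues run of 'b', length=2
  Position 7 ('b'): continues run of 'b', length=3
  Position 8 ('c'): new char, reset run to 1
  Position 9 ('b'): new char, reset run to 1
Longest run: 'b' with length 3

3


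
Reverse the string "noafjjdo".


Input: noafjjdo
Reading characters right to left:
  Position 7: 'o'
  Position 6: 'd'
  Position 5: 'j'
  Position 4: 'j'
  Position 3: 'f'
  Position 2: 'a'
  Position 1: 'o'
  Position 0: 'n'
Reversed: odjjfaon

odjjfaon


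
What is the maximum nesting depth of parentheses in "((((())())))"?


Input: "((((())())))"
Tracking depth:
  Position 0 '(': depth becomes 1
  Position 1 '(': depth becomes 2
  Position 2 '(': depth becomes 3
  Position 3 '(': depth becomes 4
  Position 4 '(': depth becomes 5
  Position 5 ')': depth becomes 4
  Position 6 ')': depth becomes 3
  Position 7 '(': depth becomes 4
  Position 8 ')': depth becomes 3
  Position 9 ')': depth becomes 2
  Position 10 ')': depth becomes 1
  Position 11 ')': depth becomes 0
Maximum depth reached: 5

5


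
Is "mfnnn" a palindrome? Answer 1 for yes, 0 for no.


Input: mfnnn
Reversed: nnnfm
  Compare pos 0 ('m') with pos 4 ('n'): MISMATCH
  Compare pos 1 ('f') with pos 3 ('n'): MISMATCH
Result: not a palindrome

0


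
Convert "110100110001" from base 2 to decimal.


Input: "110100110001" in base 2
Positional expansion:
  Digit '1' (value 1) x 2^11 = 2048
  Digit '1' (value 1) x 2^10 = 1024
  Digit '0' (value 0) x 2^9 = 0
  Digit '1' (value 1) x 2^8 = 256
  Digit '0' (value 0) x 2^7 = 0
  Digit '0' (value 0) x 2^6 = 0
  Digit '1' (value 1) x 2^5 = 32
  Digit '1' (value 1) x 2^4 = 16
  Digit '0' (value 0) x 2^3 = 0
  Digit '0' (value 0) x 2^2 = 0
  Digit '0' (value 0) x 2^1 = 0
  Digit '1' (value 1) x 2^0 = 1
Sum = 3377

3377


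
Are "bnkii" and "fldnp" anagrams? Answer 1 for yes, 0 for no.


Strings: "bnkii", "fldnp"
Sorted first:  biikn
Sorted second: dflnp
Differ at position 0: 'b' vs 'd' => not anagrams

0


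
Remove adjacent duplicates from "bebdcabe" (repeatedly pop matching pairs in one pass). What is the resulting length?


Input: bebdcabe
Stack-based adjacent duplicate removal:
  Read 'b': push. Stack: b
  Read 'e': push. Stack: be
  Read 'b': push. Stack: beb
  Read 'd': push. Stack: bebd
  Read 'c': push. Stack: bebdc
  Read 'a': push. Stack: bebdca
  Read 'b': push. Stack: bebdcab
  Read 'e': push. Stack: bebdcabe
Final stack: "bebdcabe" (length 8)

8


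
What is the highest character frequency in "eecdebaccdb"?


Input: eecdebaccdb
Character counts:
  'a': 1
  'b': 2
  'c': 3
  'd': 2
  'e': 3
Maximum frequency: 3

3


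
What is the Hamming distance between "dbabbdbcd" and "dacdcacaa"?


Comparing "dbabbdbcd" and "dacdcacaa" position by position:
  Position 0: 'd' vs 'd' => same
  Position 1: 'b' vs 'a' => differ
  Position 2: 'a' vs 'c' => differ
  Position 3: 'b' vs 'd' => differ
  Position 4: 'b' vs 'c' => differ
  Position 5: 'd' vs 'a' => differ
  Position 6: 'b' vs 'c' => differ
  Position 7: 'c' vs 'a' => differ
  Position 8: 'd' vs 'a' => differ
Total differences (Hamming distance): 8

8


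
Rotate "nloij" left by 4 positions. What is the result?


Input: "nloij", rotate left by 4
First 4 characters: "nloi"
Remaining characters: "j"
Concatenate remaining + first: "j" + "nloi" = "jnloi"

jnloi


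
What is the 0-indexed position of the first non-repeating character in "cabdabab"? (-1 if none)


Input: cabdabab
Character frequencies:
  'a': 3
  'b': 3
  'c': 1
  'd': 1
Scanning left to right for freq == 1:
  Position 0 ('c'): unique! => answer = 0

0


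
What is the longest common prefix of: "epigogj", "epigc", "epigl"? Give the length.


Words: epigogj, epigc, epigl
  Position 0: all 'e' => match
  Position 1: all 'p' => match
  Position 2: all 'i' => match
  Position 3: all 'g' => match
  Position 4: ('o', 'c', 'l') => mismatch, stop
LCP = "epig" (length 4)

4


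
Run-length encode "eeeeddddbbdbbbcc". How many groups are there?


Input: eeeeddddbbdbbbcc
Scanning for consecutive runs:
  Group 1: 'e' x 4 (positions 0-3)
  Group 2: 'd' x 4 (positions 4-7)
  Group 3: 'b' x 2 (positions 8-9)
  Group 4: 'd' x 1 (positions 10-10)
  Group 5: 'b' x 3 (positions 11-13)
  Group 6: 'c' x 2 (positions 14-15)
Total groups: 6

6


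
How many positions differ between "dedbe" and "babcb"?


Comparing "dedbe" and "babcb" position by position:
  Position 0: 'd' vs 'b' => DIFFER
  Position 1: 'e' vs 'a' => DIFFER
  Position 2: 'd' vs 'b' => DIFFER
  Position 3: 'b' vs 'c' => DIFFER
  Position 4: 'e' vs 'b' => DIFFER
Positions that differ: 5

5


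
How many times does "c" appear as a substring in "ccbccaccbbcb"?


Searching for "c" in "ccbccaccbbcb"
Scanning each position:
  Position 0: "c" => MATCH
  Position 1: "c" => MATCH
  Position 2: "b" => no
  Position 3: "c" => MATCH
  Position 4: "c" => MATCH
  Position 5: "a" => no
  Position 6: "c" => MATCH
  Position 7: "c" => MATCH
  Position 8: "b" => no
  Position 9: "b" => no
  Position 10: "c" => MATCH
  Position 11: "b" => no
Total occurrences: 7

7


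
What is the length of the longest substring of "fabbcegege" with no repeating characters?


Input: "fabbcegege"
Sliding window (track last position of each char):
  Position 0 ('f'): window [0,0] length 1 -- new best
  Position 1 ('a'): window [0,1] length 2 -- new best
  Position 2 ('b'): window [0,2] length 3 -- new best
  Position 3 ('b'): repeat (last at 2), move window start to 3
  Position 3 ('b'): window [3,3] length 1
  Position 4 ('c'): window [3,4] length 2
  Position 5 ('e'): window [3,5] length 3
  Position 6 ('g'): window [3,6] length 4 -- new best
  Position 7 ('e'): repeat (last at 5), move window start to 6
  Position 7 ('e'): window [6,7] length 2
  Position 8 ('g'): repeat (last at 6), move window start to 7
  Position 8 ('g'): window [7,8] length 2
  Position 9 ('e'): repeat (last at 7), move window start to 8
  Position 9 ('e'): window [8,9] length 2
Longest substring with no repeats: "bceg" with length 4

4


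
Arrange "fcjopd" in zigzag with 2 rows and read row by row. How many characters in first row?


Zigzag "fcjopd" into 2 rows:
Placing characters:
  'f' => row 0
  'c' => row 1
  'j' => row 0
  'o' => row 1
  'p' => row 0
  'd' => row 1
Rows:
  Row 0: "fjp"
  Row 1: "cod"
First row length: 3

3


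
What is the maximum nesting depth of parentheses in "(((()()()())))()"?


Input: "(((()()()())))()"
Tracking depth:
  Position 0 '(': depth becomes 1
  Position 1 '(': depth becomes 2
  Position 2 '(': depth becomes 3
  Position 3 '(': depth becomes 4
  Position 4 ')': depth becomes 3
  Position 5 '(': depth becomes 4
  Position 6 ')': depth becomes 3
  Position 7 '(': depth becomes 4
  Position 8 ')': depth becomes 3
  Position 9 '(': depth becomes 4
  Position 10 ')': depth becomes 3
  Position 11 ')': depth becomes 2
  Position 12 ')': depth becomes 1
  Position 13 ')': depth becomes 0
  Position 14 '(': depth becomes 1
  Position 15 ')': depth becomes 0
Maximum depth reached: 4

4


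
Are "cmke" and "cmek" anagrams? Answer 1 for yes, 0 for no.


Strings: "cmke", "cmek"
Sorted first:  cekm
Sorted second: cekm
Sorted forms match => anagrams

1


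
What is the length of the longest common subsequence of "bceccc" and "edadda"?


LCS of "bceccc" and "edadda"
DP table:
           e    d    a    d    d    a
      0    0    0    0    0    0    0
  b   0    0    0    0    0    0    0
  c   0    0    0    0    0    0    0
  e   0    1    1    1    1    1    1
  c   0    1    1    1    1    1    1
  c   0    1    1    1    1    1    1
  c   0    1    1    1    1    1    1
LCS length = dp[6][6] = 1

1


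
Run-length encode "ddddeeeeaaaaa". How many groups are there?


Input: ddddeeeeaaaaa
Scanning for consecutive runs:
  Group 1: 'd' x 4 (positions 0-3)
  Group 2: 'e' x 4 (positions 4-7)
  Group 3: 'a' x 5 (positions 8-12)
Total groups: 3

3


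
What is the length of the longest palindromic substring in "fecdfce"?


Input: "fecdfce"
Checking substrings for palindromes:
  No multi-char palindromic substrings found
Longest palindromic substring: "f" with length 1

1


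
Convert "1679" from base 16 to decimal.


Input: "1679" in base 16
Positional expansion:
  Digit '1' (value 1) x 16^3 = 4096
  Digit '6' (value 6) x 16^2 = 1536
  Digit '7' (value 7) x 16^1 = 112
  Digit '9' (value 9) x 16^0 = 9
Sum = 5753

5753


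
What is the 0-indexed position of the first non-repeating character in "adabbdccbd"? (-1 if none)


Input: adabbdccbd
Character frequencies:
  'a': 2
  'b': 3
  'c': 2
  'd': 3
Scanning left to right for freq == 1:
  Position 0 ('a'): freq=2, skip
  Position 1 ('d'): freq=3, skip
  Position 2 ('a'): freq=2, skip
  Position 3 ('b'): freq=3, skip
  Position 4 ('b'): freq=3, skip
  Position 5 ('d'): freq=3, skip
  Position 6 ('c'): freq=2, skip
  Position 7 ('c'): freq=2, skip
  Position 8 ('b'): freq=3, skip
  Position 9 ('d'): freq=3, skip
  No unique character found => answer = -1

-1


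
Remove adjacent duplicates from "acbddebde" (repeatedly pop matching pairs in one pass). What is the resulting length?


Input: acbddebde
Stack-based adjacent duplicate removal:
  Read 'a': push. Stack: a
  Read 'c': push. Stack: ac
  Read 'b': push. Stack: acb
  Read 'd': push. Stack: acbd
  Read 'd': matches stack top 'd' => pop. Stack: acb
  Read 'e': push. Stack: acbe
  Read 'b': push. Stack: acbeb
  Read 'd': push. Stack: acbebd
  Read 'e': push. Stack: acbebde
Final stack: "acbebde" (length 7)

7


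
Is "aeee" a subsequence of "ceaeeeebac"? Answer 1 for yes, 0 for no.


Check if "aeee" is a subsequence of "ceaeeeebac"
Greedy scan:
  Position 0 ('c'): no match needed
  Position 1 ('e'): no match needed
  Position 2 ('a'): matches sub[0] = 'a'
  Position 3 ('e'): matches sub[1] = 'e'
  Position 4 ('e'): matches sub[2] = 'e'
  Position 5 ('e'): matches sub[3] = 'e'
  Position 6 ('e'): no match needed
  Position 7 ('b'): no match needed
  Position 8 ('a'): no match needed
  Position 9 ('c'): no match needed
All 4 characters matched => is a subsequence

1


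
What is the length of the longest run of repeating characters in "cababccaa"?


Input: "cababccaa"
Scanning for longest run:
  Position 1 ('a'): new char, reset run to 1
  Position 2 ('b'): new char, reset run to 1
  Position 3 ('a'): new char, reset run to 1
  Position 4 ('b'): new char, reset run to 1
  Position 5 ('c'): new char, reset run to 1
  Position 6 ('c'): continues run of 'c', length=2
  Position 7 ('a'): new char, reset run to 1
  Position 8 ('a'): continues run of 'a', length=2
Longest run: 'c' with length 2

2


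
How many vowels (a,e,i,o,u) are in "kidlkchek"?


Input: kidlkchek
Checking each character:
  'k' at position 0: consonant
  'i' at position 1: vowel (running total: 1)
  'd' at position 2: consonant
  'l' at position 3: consonant
  'k' at position 4: consonant
  'c' at position 5: consonant
  'h' at position 6: consonant
  'e' at position 7: vowel (running total: 2)
  'k' at position 8: consonant
Total vowels: 2

2


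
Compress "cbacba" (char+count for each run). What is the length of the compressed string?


Input: cbacba
Runs:
  'c' x 1 => "c1"
  'b' x 1 => "b1"
  'a' x 1 => "a1"
  'c' x 1 => "c1"
  'b' x 1 => "b1"
  'a' x 1 => "a1"
Compressed: "c1b1a1c1b1a1"
Compressed length: 12

12


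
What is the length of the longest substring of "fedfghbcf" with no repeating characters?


Input: "fedfghbcf"
Sliding window (track last position of each char):
  Position 0 ('f'): window [0,0] length 1 -- new best
  Position 1 ('e'): window [0,1] length 2 -- new best
  Position 2 ('d'): window [0,2] length 3 -- new best
  Position 3 ('f'): repeat (last at 0), move window start to 1
  Position 3 ('f'): window [1,3] length 3
  Position 4 ('g'): window [1,4] length 4 -- new best
  Position 5 ('h'): window [1,5] length 5 -- new best
  Position 6 ('b'): window [1,6] length 6 -- new best
  Position 7 ('c'): window [1,7] length 7 -- new best
  Position 8 ('f'): repeat (last at 3), move window start to 4
  Position 8 ('f'): window [4,8] length 5
Longest substring with no repeats: "edfghbc" with length 7

7


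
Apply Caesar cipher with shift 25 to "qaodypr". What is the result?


Caesar cipher: shift "qaodypr" by 25
  'q' (pos 16) + 25 = pos 15 = 'p'
  'a' (pos 0) + 25 = pos 25 = 'z'
  'o' (pos 14) + 25 = pos 13 = 'n'
  'd' (pos 3) + 25 = pos 2 = 'c'
  'y' (pos 24) + 25 = pos 23 = 'x'
  'p' (pos 15) + 25 = pos 14 = 'o'
  'r' (pos 17) + 25 = pos 16 = 'q'
Result: pzncxoq

pzncxoq


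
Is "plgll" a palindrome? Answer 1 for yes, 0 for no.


Input: plgll
Reversed: llglp
  Compare pos 0 ('p') with pos 4 ('l'): MISMATCH
  Compare pos 1 ('l') with pos 3 ('l'): match
Result: not a palindrome

0


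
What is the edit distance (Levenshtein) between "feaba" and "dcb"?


Computing edit distance: "feaba" -> "dcb"
DP table:
           d    c    b
      0    1    2    3
  f   1    1    2    3
  e   2    2    2    3
  a   3    3    3    3
  b   4    4    4    3
  a   5    5    5    4
Edit distance = dp[5][3] = 4

4


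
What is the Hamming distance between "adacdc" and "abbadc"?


Comparing "adacdc" and "abbadc" position by position:
  Position 0: 'a' vs 'a' => same
  Position 1: 'd' vs 'b' => differ
  Position 2: 'a' vs 'b' => differ
  Position 3: 'c' vs 'a' => differ
  Position 4: 'd' vs 'd' => same
  Position 5: 'c' vs 'c' => same
Total differences (Hamming distance): 3

3


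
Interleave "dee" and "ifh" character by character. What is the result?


Interleaving "dee" and "ifh":
  Position 0: 'd' from first, 'i' from second => "di"
  Position 1: 'e' from first, 'f' from second => "ef"
  Position 2: 'e' from first, 'h' from second => "eh"
Result: diefeh

diefeh


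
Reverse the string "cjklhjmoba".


Input: cjklhjmoba
Reading characters right to left:
  Position 9: 'a'
  Position 8: 'b'
  Position 7: 'o'
  Position 6: 'm'
  Position 5: 'j'
  Position 4: 'h'
  Position 3: 'l'
  Position 2: 'k'
  Position 1: 'j'
  Position 0: 'c'
Reversed: abomjhlkjc

abomjhlkjc


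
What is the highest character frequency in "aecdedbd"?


Input: aecdedbd
Character counts:
  'a': 1
  'b': 1
  'c': 1
  'd': 3
  'e': 2
Maximum frequency: 3

3


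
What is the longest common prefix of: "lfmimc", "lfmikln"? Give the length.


Words: lfmimc, lfmikln
  Position 0: all 'l' => match
  Position 1: all 'f' => match
  Position 2: all 'm' => match
  Position 3: all 'i' => match
  Position 4: ('m', 'k') => mismatch, stop
LCP = "lfmi" (length 4)

4


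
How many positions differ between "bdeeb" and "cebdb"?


Comparing "bdeeb" and "cebdb" position by position:
  Position 0: 'b' vs 'c' => DIFFER
  Position 1: 'd' vs 'e' => DIFFER
  Position 2: 'e' vs 'b' => DIFFER
  Position 3: 'e' vs 'd' => DIFFER
  Position 4: 'b' vs 'b' => same
Positions that differ: 4

4


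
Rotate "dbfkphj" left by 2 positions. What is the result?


Input: "dbfkphj", rotate left by 2
First 2 characters: "db"
Remaining characters: "fkphj"
Concatenate remaining + first: "fkphj" + "db" = "fkphjdb"

fkphjdb


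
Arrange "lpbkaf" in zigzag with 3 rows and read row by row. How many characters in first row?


Zigzag "lpbkaf" into 3 rows:
Placing characters:
  'l' => row 0
  'p' => row 1
  'b' => row 2
  'k' => row 1
  'a' => row 0
  'f' => row 1
Rows:
  Row 0: "la"
  Row 1: "pkf"
  Row 2: "b"
First row length: 2

2


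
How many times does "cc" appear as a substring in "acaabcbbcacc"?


Searching for "cc" in "acaabcbbcacc"
Scanning each position:
  Position 0: "ac" => no
  Position 1: "ca" => no
  Position 2: "aa" => no
  Position 3: "ab" => no
  Position 4: "bc" => no
  Position 5: "cb" => no
  Position 6: "bb" => no
  Position 7: "bc" => no
  Position 8: "ca" => no
  Position 9: "ac" => no
  Position 10: "cc" => MATCH
Total occurrences: 1

1


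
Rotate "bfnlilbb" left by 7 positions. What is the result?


Input: "bfnlilbb", rotate left by 7
First 7 characters: "bfnlilb"
Remaining characters: "b"
Concatenate remaining + first: "b" + "bfnlilb" = "bbfnlilb"

bbfnlilb


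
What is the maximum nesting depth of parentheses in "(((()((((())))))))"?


Input: "(((()((((())))))))"
Tracking depth:
  Position 0 '(': depth becomes 1
  Position 1 '(': depth becomes 2
  Position 2 '(': depth becomes 3
  Position 3 '(': depth becomes 4
  Position 4 ')': depth becomes 3
  Position 5 '(': depth becomes 4
  Position 6 '(': depth becomes 5
  Position 7 '(': depth becomes 6
  Position 8 '(': depth becomes 7
  Position 9 '(': depth becomes 8
  Position 10 ')': depth becomes 7
  Position 11 ')': depth becomes 6
  Position 12 ')': depth becomes 5
  Position 13 ')': depth becomes 4
  Position 14 ')': depth becomes 3
  Position 15 ')': depth becomes 2
  Position 16 ')': depth becomes 1
  Position 17 ')': depth becomes 0
Maximum depth reached: 8

8
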